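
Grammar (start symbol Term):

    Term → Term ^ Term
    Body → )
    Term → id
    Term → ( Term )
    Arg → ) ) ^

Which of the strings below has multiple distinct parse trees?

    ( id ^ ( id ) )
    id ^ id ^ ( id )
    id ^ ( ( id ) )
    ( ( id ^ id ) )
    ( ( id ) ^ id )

( id ^ ( id ) ): 1 tree
id ^ id ^ ( id ): 2 trees
id ^ ( ( id ) ): 1 tree
( ( id ^ id ) ): 1 tree
( ( id ) ^ id ): 1 tree

id ^ id ^ ( id )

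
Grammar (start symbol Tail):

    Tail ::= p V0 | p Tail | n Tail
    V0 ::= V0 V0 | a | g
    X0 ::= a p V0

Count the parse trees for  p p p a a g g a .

14

Parse trees for p p p a a g g a (showing first 6 of 14):
  [Tail p [Tail p [Tail p [V0 [V0 a] [V0 [V0 a] [V0 [V0 g] [V0 [V0 g] [V0 a]]]]]]]]
  [Tail p [Tail p [Tail p [V0 [V0 a] [V0 [V0 a] [V0 [V0 [V0 g] [V0 g]] [V0 a]]]]]]]
  [Tail p [Tail p [Tail p [V0 [V0 a] [V0 [V0 [V0 a] [V0 g]] [V0 [V0 g] [V0 a]]]]]]]
  [Tail p [Tail p [Tail p [V0 [V0 a] [V0 [V0 [V0 a] [V0 [V0 g] [V0 g]]] [V0 a]]]]]]
  [Tail p [Tail p [Tail p [V0 [V0 a] [V0 [V0 [V0 [V0 a] [V0 g]] [V0 g]] [V0 a]]]]]]
  [Tail p [Tail p [Tail p [V0 [V0 [V0 a] [V0 a]] [V0 [V0 g] [V0 [V0 g] [V0 a]]]]]]]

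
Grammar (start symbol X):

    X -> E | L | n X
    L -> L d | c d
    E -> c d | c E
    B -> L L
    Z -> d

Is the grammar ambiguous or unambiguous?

Witness: c d

Derivation 1: X ⇒ E ⇒ c d
Derivation 2: X ⇒ L ⇒ c d

Two distinct leftmost derivations for the same string.

Ambiguous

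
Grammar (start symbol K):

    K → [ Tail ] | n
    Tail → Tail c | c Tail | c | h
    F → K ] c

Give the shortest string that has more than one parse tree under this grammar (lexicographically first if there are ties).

length 1: no string has ≥2 trees
length 3: no string has ≥2 trees
length 4: [ c c ] has 2 parse trees

Two derivations of [ c c ]:
  K ⇒ [ Tail ] ⇒ [ Tail c ] ⇒ [ c c ]
  K ⇒ [ Tail ] ⇒ [ c Tail ] ⇒ [ c c ]

[ c c ]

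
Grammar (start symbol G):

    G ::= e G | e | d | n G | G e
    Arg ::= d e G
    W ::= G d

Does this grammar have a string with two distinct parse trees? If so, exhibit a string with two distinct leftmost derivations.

Witness: e e

Derivation 1: G ⇒ e G ⇒ e e
Derivation 2: G ⇒ G e ⇒ e e

Two distinct leftmost derivations for the same string.

Ambiguous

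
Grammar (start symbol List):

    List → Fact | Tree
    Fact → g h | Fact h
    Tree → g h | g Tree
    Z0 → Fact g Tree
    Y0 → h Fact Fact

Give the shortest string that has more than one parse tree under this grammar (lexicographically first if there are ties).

g h

length 2: g h has 2 parse trees

Two derivations of g h:
  List ⇒ Fact ⇒ g h
  List ⇒ Tree ⇒ g h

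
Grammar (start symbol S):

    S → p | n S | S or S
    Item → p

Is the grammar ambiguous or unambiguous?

Ambiguous

Witness: n p or p

Derivation 1: S ⇒ n S ⇒ n S or S ⇒ n p or S ⇒ n p or p
Derivation 2: S ⇒ S or S ⇒ n S or S ⇒ n p or S ⇒ n p or p

Two distinct leftmost derivations for the same string.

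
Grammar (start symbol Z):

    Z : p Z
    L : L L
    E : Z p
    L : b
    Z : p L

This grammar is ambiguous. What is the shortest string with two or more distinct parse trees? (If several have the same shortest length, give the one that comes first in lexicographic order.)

p b b b

length 2: no string has ≥2 trees
length 3: no string has ≥2 trees
length 4: p b b b has 2 parse trees

Two derivations of p b b b:
  Z ⇒ p L ⇒ p L L ⇒ p L L L ⇒ p b L L ⇒ p b b L ⇒ p b b b
  Z ⇒ p L ⇒ p L L ⇒ p b L ⇒ p b L L ⇒ p b b L ⇒ p b b b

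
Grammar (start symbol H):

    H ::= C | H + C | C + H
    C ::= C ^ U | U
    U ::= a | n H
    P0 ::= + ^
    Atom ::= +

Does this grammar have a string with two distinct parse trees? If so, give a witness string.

Ambiguous

Witness: a + a

Derivation 1: H ⇒ H + C ⇒ C + C ⇒ U + C ⇒ a + C ⇒ a + U ⇒ a + a
Derivation 2: H ⇒ C + H ⇒ U + H ⇒ a + H ⇒ a + C ⇒ a + U ⇒ a + a

Two distinct leftmost derivations for the same string.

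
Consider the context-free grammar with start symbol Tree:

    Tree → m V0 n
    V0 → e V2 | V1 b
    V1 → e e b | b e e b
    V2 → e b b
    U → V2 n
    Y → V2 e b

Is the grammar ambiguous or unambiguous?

Witness: m e e b b n

Derivation 1: Tree ⇒ m V0 n ⇒ m e V2 n ⇒ m e e b b n
Derivation 2: Tree ⇒ m V0 n ⇒ m V1 b n ⇒ m e e b b n

Two distinct leftmost derivations for the same string.

Ambiguous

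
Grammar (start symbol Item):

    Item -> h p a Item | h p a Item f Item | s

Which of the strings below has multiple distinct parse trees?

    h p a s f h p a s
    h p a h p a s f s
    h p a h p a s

h p a h p a s f s

h p a s f h p a s: 1 tree
h p a h p a s f s: 2 trees
h p a h p a s: 1 tree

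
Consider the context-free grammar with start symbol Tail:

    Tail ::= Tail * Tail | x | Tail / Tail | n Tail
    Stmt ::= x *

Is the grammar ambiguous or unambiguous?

Ambiguous

Witness: n x * x

Derivation 1: Tail ⇒ Tail * Tail ⇒ n Tail * Tail ⇒ n x * Tail ⇒ n x * x
Derivation 2: Tail ⇒ n Tail ⇒ n Tail * Tail ⇒ n x * Tail ⇒ n x * x

Two distinct leftmost derivations for the same string.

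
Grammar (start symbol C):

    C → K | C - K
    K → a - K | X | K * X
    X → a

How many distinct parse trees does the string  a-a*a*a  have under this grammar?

Parse trees for a-a*a*a:
  [C [K a - [K [K [K [X a]] * [X a]] * [X a]]]]
  [C [K [K a - [K [K [X a]] * [X a]]] * [X a]]]
  [C [K [K [K a - [K [X a]]] * [X a]] * [X a]]]
  [C [C [K [X a]]] - [K [K [K [X a]] * [X a]] * [X a]]]

4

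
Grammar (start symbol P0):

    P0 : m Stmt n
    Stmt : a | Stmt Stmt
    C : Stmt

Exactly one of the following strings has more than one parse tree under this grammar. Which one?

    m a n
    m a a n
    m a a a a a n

m a a a a a n

m a n: 1 tree
m a a n: 1 tree
m a a a a a n: 14 trees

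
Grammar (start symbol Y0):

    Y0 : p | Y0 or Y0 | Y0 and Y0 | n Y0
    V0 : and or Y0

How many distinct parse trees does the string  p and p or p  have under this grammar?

2

Parse trees for p and p or p:
  [Y0 [Y0 [Y0 p] and [Y0 p]] or [Y0 p]]
  [Y0 [Y0 p] and [Y0 [Y0 p] or [Y0 p]]]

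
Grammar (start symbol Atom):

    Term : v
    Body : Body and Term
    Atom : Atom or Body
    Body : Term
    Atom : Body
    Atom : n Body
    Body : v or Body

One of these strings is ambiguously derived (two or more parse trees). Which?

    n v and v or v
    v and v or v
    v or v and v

n v and v or v: 1 tree
v and v or v: 1 tree
v or v and v: 3 trees

v or v and v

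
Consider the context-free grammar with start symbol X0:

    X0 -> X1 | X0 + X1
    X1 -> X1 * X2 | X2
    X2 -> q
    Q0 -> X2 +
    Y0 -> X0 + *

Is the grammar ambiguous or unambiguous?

(Q0, Y0 are unreachable from X0, so their rules don't affect L(X0).) This is a standard precedence ladder (X0 over X1 over X2), with each level left-recursive on its own operator ('+' at X0, '*' at X1). That structure is LR(1), hence unambiguous.

Unambiguous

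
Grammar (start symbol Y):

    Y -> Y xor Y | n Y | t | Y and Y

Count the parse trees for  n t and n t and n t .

Parse trees for n t and n t and n t:
  [Y n [Y [Y t] and [Y n [Y [Y t] and [Y n [Y t]]]]]]
  [Y n [Y [Y t] and [Y [Y n [Y t]] and [Y n [Y t]]]]]
  [Y n [Y [Y [Y t] and [Y n [Y t]]] and [Y n [Y t]]]]
  [Y [Y n [Y t]] and [Y n [Y [Y t] and [Y n [Y t]]]]]
  [Y [Y n [Y t]] and [Y [Y n [Y t]] and [Y n [Y t]]]]
  [Y [Y n [Y [Y t] and [Y n [Y t]]]] and [Y n [Y t]]]
  [Y [Y [Y n [Y t]] and [Y n [Y t]]] and [Y n [Y t]]]

7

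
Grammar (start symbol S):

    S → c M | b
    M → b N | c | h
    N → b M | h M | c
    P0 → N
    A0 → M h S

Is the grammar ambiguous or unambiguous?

Unambiguous

(P0, A0 are unreachable from S, so their rules don't affect L(S).) Each reachable nonterminal has at most one production per leading terminal, and all productions are right-linear; the derivation is determined token-by-token.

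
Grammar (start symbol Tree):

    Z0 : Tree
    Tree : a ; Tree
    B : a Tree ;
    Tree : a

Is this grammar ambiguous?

Unambiguous

(Z0, B are unreachable from Tree, so their rules don't affect L(Tree).) The reachable grammar is A → atom sep A | atom. Each atom is followed by either the separator (recurse) or end-of-string (stop) — no choice point.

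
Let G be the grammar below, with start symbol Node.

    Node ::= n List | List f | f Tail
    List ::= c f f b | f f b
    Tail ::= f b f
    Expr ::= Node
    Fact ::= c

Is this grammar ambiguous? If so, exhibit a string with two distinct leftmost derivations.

Ambiguous

Witness: f f b f

Derivation 1: Node ⇒ List f ⇒ f f b f
Derivation 2: Node ⇒ f Tail ⇒ f f b f

Two distinct leftmost derivations for the same string.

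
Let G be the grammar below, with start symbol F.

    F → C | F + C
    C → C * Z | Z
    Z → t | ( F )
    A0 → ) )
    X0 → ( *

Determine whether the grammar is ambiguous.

Unambiguous

Only F, C, Z are reachable from F; ignoring the rest: This is a standard precedence ladder (F over C over Z), with each level left-recursive on its own operator ('+' at F, '*' at C). That structure is LR(1), hence unambiguous.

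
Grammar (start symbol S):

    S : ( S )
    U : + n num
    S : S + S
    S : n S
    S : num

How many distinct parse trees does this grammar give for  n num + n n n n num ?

2

Parse trees for n num + n n n n num:
  [S [S n [S num]] + [S n [S n [S n [S n [S num]]]]]]
  [S n [S [S num] + [S n [S n [S n [S n [S num]]]]]]]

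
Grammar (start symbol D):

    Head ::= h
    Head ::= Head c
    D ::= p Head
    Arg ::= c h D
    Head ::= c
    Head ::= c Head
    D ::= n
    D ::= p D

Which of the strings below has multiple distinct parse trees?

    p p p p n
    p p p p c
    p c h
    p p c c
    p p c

p p p p n: 1 tree
p p p p c: 1 tree
p c h: 1 tree
p p c c: 2 trees
p p c: 1 tree

p p c c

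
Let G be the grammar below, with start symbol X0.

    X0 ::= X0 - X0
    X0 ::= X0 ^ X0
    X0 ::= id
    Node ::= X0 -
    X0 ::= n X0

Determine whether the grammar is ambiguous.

Ambiguous

Witness: n id - id

Derivation 1: X0 ⇒ X0 - X0 ⇒ n X0 - X0 ⇒ n id - X0 ⇒ n id - id
Derivation 2: X0 ⇒ n X0 ⇒ n X0 - X0 ⇒ n id - X0 ⇒ n id - id

Two distinct leftmost derivations for the same string.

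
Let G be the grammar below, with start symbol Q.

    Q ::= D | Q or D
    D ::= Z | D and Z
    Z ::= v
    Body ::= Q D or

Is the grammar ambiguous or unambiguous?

Unambiguous

(Body is unreachable from Q, so its rules don't affect L(Q).) This is a standard precedence ladder (Q over D over Z), with each level left-recursive on its own operator ('or' at Q, 'and' at D). That structure is LR(1), hence unambiguous.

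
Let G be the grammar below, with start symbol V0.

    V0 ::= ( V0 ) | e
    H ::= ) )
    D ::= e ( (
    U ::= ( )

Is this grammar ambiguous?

(H, D, U are unreachable from V0, so their rules don't affect L(V0).) L(V0) is { openⁿ atom closeⁿ : n ≥ 0 }. The bracket depth fixes n, and the derivation is forced at every step.

Unambiguous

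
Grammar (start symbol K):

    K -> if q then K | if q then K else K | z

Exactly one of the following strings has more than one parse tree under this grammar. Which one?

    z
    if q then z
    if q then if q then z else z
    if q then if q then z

z: 1 tree
if q then z: 1 tree
if q then if q then z else z: 2 trees
if q then if q then z: 1 tree

if q then if q then z else z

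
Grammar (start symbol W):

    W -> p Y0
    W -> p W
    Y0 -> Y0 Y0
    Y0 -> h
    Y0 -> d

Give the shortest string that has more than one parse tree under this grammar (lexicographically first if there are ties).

p d d d

length 2: no string has ≥2 trees
length 3: no string has ≥2 trees
length 4: p d d d has 2 parse trees

Two derivations of p d d d:
  W ⇒ p Y0 ⇒ p Y0 Y0 ⇒ p Y0 Y0 Y0 ⇒ p d Y0 Y0 ⇒ p d d Y0 ⇒ p d d d
  W ⇒ p Y0 ⇒ p Y0 Y0 ⇒ p d Y0 ⇒ p d Y0 Y0 ⇒ p d d Y0 ⇒ p d d d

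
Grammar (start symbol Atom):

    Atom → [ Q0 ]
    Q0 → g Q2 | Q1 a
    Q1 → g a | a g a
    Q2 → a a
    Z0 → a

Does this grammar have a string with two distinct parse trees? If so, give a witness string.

Ambiguous

Witness: [ g a a ]

Derivation 1: Atom ⇒ [ Q0 ] ⇒ [ g Q2 ] ⇒ [ g a a ]
Derivation 2: Atom ⇒ [ Q0 ] ⇒ [ Q1 a ] ⇒ [ g a a ]

Two distinct leftmost derivations for the same string.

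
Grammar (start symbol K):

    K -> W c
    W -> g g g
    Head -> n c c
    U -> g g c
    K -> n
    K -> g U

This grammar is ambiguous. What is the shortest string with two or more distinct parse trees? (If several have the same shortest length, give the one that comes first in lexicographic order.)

length 1: no string has ≥2 trees
length 4: g g g c has 2 parse trees

Two derivations of g g g c:
  K ⇒ W c ⇒ g g g c
  K ⇒ g U ⇒ g g g c

g g g c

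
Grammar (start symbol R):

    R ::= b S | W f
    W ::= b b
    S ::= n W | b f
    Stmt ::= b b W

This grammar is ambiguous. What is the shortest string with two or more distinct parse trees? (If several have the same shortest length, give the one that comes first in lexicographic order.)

length 3: b b f has 2 parse trees

Two derivations of b b f:
  R ⇒ b S ⇒ b b f
  R ⇒ W f ⇒ b b f

b b f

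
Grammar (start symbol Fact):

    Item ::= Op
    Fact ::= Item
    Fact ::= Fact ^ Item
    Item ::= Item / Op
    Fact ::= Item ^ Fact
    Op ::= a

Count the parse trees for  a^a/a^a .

4

Parse trees for a^a/a^a:
  [Fact [Fact [Fact [Item [Op a]]] ^ [Item [Item [Op a]] / [Op a]]] ^ [Item [Op a]]]
  [Fact [Fact [Item [Op a]] ^ [Fact [Item [Item [Op a]] / [Op a]]]] ^ [Item [Op a]]]
  [Fact [Item [Op a]] ^ [Fact [Fact [Item [Item [Op a]] / [Op a]]] ^ [Item [Op a]]]]
  [Fact [Item [Op a]] ^ [Fact [Item [Item [Op a]] / [Op a]] ^ [Fact [Item [Op a]]]]]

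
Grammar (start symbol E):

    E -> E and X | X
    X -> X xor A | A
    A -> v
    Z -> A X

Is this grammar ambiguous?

Only E, X, A are reachable from E; ignoring the rest: The grammar is stratified — E handles 'and' (left-recursive), X handles 'xor', A atoms. Each operator has a fixed associativity and precedence level, so every string has one parse.

Unambiguous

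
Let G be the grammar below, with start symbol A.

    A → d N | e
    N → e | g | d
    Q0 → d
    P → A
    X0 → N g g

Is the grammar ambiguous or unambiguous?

Unambiguous

Only A, N are reachable from A; ignoring the rest: Restricted to the reachable nonterminals, every rule has the form A → t or A → t B, and no two rules for the same A share a first terminal. The grammar encodes a DFA — one run per string.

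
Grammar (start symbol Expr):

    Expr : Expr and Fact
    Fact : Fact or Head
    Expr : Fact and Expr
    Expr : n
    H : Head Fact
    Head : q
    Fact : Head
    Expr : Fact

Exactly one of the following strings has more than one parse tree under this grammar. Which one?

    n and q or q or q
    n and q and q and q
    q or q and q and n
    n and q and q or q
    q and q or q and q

q and q or q and q

n and q or q or q: 1 tree
n and q and q and q: 1 tree
q or q and q and n: 1 tree
n and q and q or q: 1 tree
q and q or q and q: 4 trees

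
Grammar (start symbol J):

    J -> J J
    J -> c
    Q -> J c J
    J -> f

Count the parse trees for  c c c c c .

Parse trees for c c c c c (showing first 6 of 14):
  [J [J c] [J [J c] [J [J c] [J [J c] [J c]]]]]
  [J [J c] [J [J c] [J [J [J c] [J c]] [J c]]]]
  [J [J c] [J [J [J c] [J c]] [J [J c] [J c]]]]
  [J [J c] [J [J [J c] [J [J c] [J c]]] [J c]]]
  [J [J c] [J [J [J [J c] [J c]] [J c]] [J c]]]
  [J [J [J c] [J c]] [J [J c] [J [J c] [J c]]]]

14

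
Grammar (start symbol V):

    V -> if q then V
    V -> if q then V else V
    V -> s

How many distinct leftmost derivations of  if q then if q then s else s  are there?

Parse trees for if q then if q then s else s:
  [V if q then [V if q then [V s] else [V s]]]
  [V if q then [V if q then [V s]] else [V s]]

2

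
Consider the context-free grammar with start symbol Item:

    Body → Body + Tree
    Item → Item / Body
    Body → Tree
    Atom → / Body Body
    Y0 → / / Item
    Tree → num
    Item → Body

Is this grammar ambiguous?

(Atom, Y0 are unreachable from Item, so their rules don't affect L(Item).) The grammar is stratified — Item handles '/' (left-recursive), Body handles '+', Tree atoms. Each operator has a fixed associativity and precedence level, so every string has one parse.

Unambiguous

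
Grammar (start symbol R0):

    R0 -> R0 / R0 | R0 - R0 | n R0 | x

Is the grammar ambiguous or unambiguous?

Ambiguous

Witness: n x - x

Derivation 1: R0 ⇒ R0 - R0 ⇒ n R0 - R0 ⇒ n x - R0 ⇒ n x - x
Derivation 2: R0 ⇒ n R0 ⇒ n R0 - R0 ⇒ n x - R0 ⇒ n x - x

Two distinct leftmost derivations for the same string.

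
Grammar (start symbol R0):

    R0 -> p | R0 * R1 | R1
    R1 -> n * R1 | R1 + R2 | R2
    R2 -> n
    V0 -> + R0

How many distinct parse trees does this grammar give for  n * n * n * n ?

8

Parse trees for n * n * n * n:
  [R0 [R0 [R1 [R2 n]]] * [R1 n * [R1 n * [R1 [R2 n]]]]]
  [R0 [R0 [R0 [R1 [R2 n]]] * [R1 [R2 n]]] * [R1 n * [R1 [R2 n]]]]
  [R0 [R0 [R1 n * [R1 [R2 n]]]] * [R1 n * [R1 [R2 n]]]]
  [R0 [R0 [R0 [R1 [R2 n]]] * [R1 n * [R1 [R2 n]]]] * [R1 [R2 n]]]
  [R0 [R0 [R0 [R0 [R1 [R2 n]]] * [R1 [R2 n]]] * [R1 [R2 n]]] * [R1 [R2 n]]]
  [R0 [R0 [R0 [R1 n * [R1 [R2 n]]]] * [R1 [R2 n]]] * [R1 [R2 n]]]
  [R0 [R0 [R1 n * [R1 n * [R1 [R2 n]]]]] * [R1 [R2 n]]]
  [R0 [R1 n * [R1 n * [R1 n * [R1 [R2 n]]]]]]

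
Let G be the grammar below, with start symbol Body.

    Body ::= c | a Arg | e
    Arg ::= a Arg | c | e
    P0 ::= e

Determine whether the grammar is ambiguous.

(P0 is unreachable from Body, so its rules don't affect L(Body).) Each reachable nonterminal has at most one production per leading terminal, and all productions are right-linear; the derivation is determined token-by-token.

Unambiguous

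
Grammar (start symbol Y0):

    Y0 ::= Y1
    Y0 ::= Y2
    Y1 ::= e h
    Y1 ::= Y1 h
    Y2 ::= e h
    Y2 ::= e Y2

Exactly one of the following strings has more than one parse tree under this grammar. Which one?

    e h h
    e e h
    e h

e h h: 1 tree
e e h: 1 tree
e h: 2 trees

e h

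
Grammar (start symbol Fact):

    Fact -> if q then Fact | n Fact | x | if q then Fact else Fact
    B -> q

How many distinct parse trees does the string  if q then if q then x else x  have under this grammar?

2

Parse trees for if q then if q then x else x:
  [Fact if q then [Fact if q then [Fact x] else [Fact x]]]
  [Fact if q then [Fact if q then [Fact x]] else [Fact x]]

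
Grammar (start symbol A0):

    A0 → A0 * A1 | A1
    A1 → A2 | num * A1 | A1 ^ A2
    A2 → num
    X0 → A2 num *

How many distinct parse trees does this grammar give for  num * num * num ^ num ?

7

Parse trees for num * num * num ^ num:
  [A0 [A0 [A1 [A2 num]]] * [A1 num * [A1 [A1 [A2 num]] ^ [A2 num]]]]
  [A0 [A0 [A1 [A2 num]]] * [A1 [A1 num * [A1 [A2 num]]] ^ [A2 num]]]
  [A0 [A0 [A0 [A1 [A2 num]]] * [A1 [A2 num]]] * [A1 [A1 [A2 num]] ^ [A2 num]]]
  [A0 [A0 [A1 num * [A1 [A2 num]]]] * [A1 [A1 [A2 num]] ^ [A2 num]]]
  [A0 [A1 num * [A1 num * [A1 [A1 [A2 num]] ^ [A2 num]]]]]
  [A0 [A1 num * [A1 [A1 num * [A1 [A2 num]]] ^ [A2 num]]]]
  [A0 [A1 [A1 num * [A1 num * [A1 [A2 num]]]] ^ [A2 num]]]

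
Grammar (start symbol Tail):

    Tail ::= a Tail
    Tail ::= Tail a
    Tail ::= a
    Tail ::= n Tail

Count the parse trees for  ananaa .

6

Parse trees for ananaa:
  [Tail a [Tail [Tail n [Tail a [Tail n [Tail a]]]] a]]
  [Tail a [Tail n [Tail a [Tail [Tail n [Tail a]] a]]]]
  [Tail a [Tail n [Tail a [Tail n [Tail a [Tail a]]]]]]
  [Tail a [Tail n [Tail a [Tail n [Tail [Tail a] a]]]]]
  [Tail a [Tail n [Tail [Tail a [Tail n [Tail a]]] a]]]
  [Tail [Tail a [Tail n [Tail a [Tail n [Tail a]]]]] a]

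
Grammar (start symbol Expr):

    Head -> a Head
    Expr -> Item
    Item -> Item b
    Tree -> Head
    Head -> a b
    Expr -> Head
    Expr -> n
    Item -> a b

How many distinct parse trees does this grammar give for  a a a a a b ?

Parse trees for a a a a a b:
  [Expr [Head a [Head a [Head a [Head a [Head a b]]]]]]

1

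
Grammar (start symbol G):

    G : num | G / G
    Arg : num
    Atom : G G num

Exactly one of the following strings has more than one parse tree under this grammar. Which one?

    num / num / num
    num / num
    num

num / num / num

num / num / num: 2 trees
num / num: 1 tree
num: 1 tree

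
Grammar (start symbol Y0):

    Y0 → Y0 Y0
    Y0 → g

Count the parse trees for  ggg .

Parse trees for ggg:
  [Y0 [Y0 g] [Y0 [Y0 g] [Y0 g]]]
  [Y0 [Y0 [Y0 g] [Y0 g]] [Y0 g]]

2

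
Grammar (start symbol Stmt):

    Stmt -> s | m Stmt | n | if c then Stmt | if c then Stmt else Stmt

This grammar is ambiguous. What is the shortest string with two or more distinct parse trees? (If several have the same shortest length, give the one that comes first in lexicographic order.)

length 1: no string has ≥2 trees
length 2: no string has ≥2 trees
length 3: no string has ≥2 trees
length 4: no string has ≥2 trees
length 5: no string has ≥2 trees
length 6: no string has ≥2 trees
length 7: no string has ≥2 trees
length 8: no string has ≥2 trees
length 9: if c then if c then n else n has 2 parse trees

Two derivations of if c then if c then n else n:
  Stmt ⇒ if c then Stmt ⇒ if c then if c then Stmt else Stmt ⇒ if c then if c then n else Stmt ⇒ if c then if c then n else n
  Stmt ⇒ if c then Stmt else Stmt ⇒ if c then if c then Stmt else Stmt ⇒ if c then if c then n else Stmt ⇒ if c then if c then n else n

if c then if c then n else n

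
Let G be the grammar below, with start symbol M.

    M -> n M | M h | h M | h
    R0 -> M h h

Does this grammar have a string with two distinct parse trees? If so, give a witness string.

Ambiguous

Witness: h h

Derivation 1: M ⇒ M h ⇒ h h
Derivation 2: M ⇒ h M ⇒ h h

Two distinct leftmost derivations for the same string.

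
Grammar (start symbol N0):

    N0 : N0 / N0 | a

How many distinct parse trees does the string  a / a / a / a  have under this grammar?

Parse trees for a / a / a / a:
  [N0 [N0 a] / [N0 [N0 a] / [N0 [N0 a] / [N0 a]]]]
  [N0 [N0 a] / [N0 [N0 [N0 a] / [N0 a]] / [N0 a]]]
  [N0 [N0 [N0 a] / [N0 a]] / [N0 [N0 a] / [N0 a]]]
  [N0 [N0 [N0 a] / [N0 [N0 a] / [N0 a]]] / [N0 a]]
  [N0 [N0 [N0 [N0 a] / [N0 a]] / [N0 a]] / [N0 a]]

5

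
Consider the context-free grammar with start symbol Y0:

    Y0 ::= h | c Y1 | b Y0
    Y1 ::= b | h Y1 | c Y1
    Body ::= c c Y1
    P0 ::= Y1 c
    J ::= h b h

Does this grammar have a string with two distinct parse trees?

Only Y0, Y1 are reachable from Y0; ignoring the rest: The reachable rules are right-linear with at most one rule per (nonterminal, next-terminal) pair. Each input token forces the next rule, so parsing is deterministic.

Unambiguous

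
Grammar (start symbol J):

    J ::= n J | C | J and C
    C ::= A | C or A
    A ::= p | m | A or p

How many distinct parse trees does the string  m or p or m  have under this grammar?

2

Parse trees for m or p or m:
  [J [C [C [A [A m] or p]] or [A m]]]
  [J [C [C [C [A m]] or [A p]] or [A m]]]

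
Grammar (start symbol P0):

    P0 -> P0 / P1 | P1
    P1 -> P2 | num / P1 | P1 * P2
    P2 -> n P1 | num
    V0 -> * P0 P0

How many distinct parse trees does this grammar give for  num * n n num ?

Parse trees for num * n n num:
  [P0 [P1 [P1 [P2 num]] * [P2 n [P1 [P2 n [P1 [P2 num]]]]]]]

1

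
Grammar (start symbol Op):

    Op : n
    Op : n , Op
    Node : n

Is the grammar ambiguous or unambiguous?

(Node is unreachable from Op, so its rules don't affect L(Op).) Right-recursive list with a separator: after each atom, whether the separator follows determines the rule. One parse per string.

Unambiguous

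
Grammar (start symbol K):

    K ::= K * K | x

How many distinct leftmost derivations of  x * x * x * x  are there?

Parse trees for x * x * x * x:
  [K [K x] * [K [K x] * [K [K x] * [K x]]]]
  [K [K x] * [K [K [K x] * [K x]] * [K x]]]
  [K [K [K x] * [K x]] * [K [K x] * [K x]]]
  [K [K [K x] * [K [K x] * [K x]]] * [K x]]
  [K [K [K [K x] * [K x]] * [K x]] * [K x]]

5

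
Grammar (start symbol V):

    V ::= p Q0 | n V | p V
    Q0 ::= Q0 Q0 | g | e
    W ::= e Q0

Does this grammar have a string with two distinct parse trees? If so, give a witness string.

Witness: p e e e

Derivation 1: V ⇒ p Q0 ⇒ p Q0 Q0 ⇒ p Q0 Q0 Q0 ⇒ p e Q0 Q0 ⇒ p e e Q0 ⇒ p e e e
Derivation 2: V ⇒ p Q0 ⇒ p Q0 Q0 ⇒ p e Q0 ⇒ p e Q0 Q0 ⇒ p e e Q0 ⇒ p e e e

Two distinct leftmost derivations for the same string.

Ambiguous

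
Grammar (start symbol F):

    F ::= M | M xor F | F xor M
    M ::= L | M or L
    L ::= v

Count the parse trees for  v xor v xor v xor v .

8

Parse trees for v xor v xor v xor v:
  [F [M [L v]] xor [F [M [L v]] xor [F [M [L v]] xor [F [M [L v]]]]]]
  [F [M [L v]] xor [F [M [L v]] xor [F [F [M [L v]]] xor [M [L v]]]]]
  [F [M [L v]] xor [F [F [M [L v]] xor [F [M [L v]]]] xor [M [L v]]]]
  [F [M [L v]] xor [F [F [F [M [L v]]] xor [M [L v]]] xor [M [L v]]]]
  [F [F [M [L v]] xor [F [M [L v]] xor [F [M [L v]]]]] xor [M [L v]]]
  [F [F [M [L v]] xor [F [F [M [L v]]] xor [M [L v]]]] xor [M [L v]]]
  [F [F [F [M [L v]] xor [F [M [L v]]]] xor [M [L v]]] xor [M [L v]]]
  [F [F [F [F [M [L v]]] xor [M [L v]]] xor [M [L v]]] xor [M [L v]]]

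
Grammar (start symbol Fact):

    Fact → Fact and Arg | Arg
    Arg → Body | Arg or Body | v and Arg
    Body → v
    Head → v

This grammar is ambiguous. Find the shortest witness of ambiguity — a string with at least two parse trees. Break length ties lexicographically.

length 1: no string has ≥2 trees
length 3: v and v has 2 parse trees

Two derivations of v and v:
  Fact ⇒ Fact and Arg ⇒ Arg and Arg ⇒ Body and Arg ⇒ v and Arg ⇒ v and Body ⇒ v and v
  Fact ⇒ Arg ⇒ v and Arg ⇒ v and Body ⇒ v and v

v and v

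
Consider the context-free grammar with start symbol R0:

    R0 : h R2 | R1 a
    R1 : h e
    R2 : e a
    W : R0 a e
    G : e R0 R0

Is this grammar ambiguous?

Witness: h e a

Derivation 1: R0 ⇒ h R2 ⇒ h e a
Derivation 2: R0 ⇒ R1 a ⇒ h e a

Two distinct leftmost derivations for the same string.

Ambiguous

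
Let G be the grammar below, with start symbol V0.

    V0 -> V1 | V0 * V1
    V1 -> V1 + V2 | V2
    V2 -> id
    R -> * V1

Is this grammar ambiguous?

(R is unreachable from V0, so its rules don't affect L(V0).) V0 → V0 * V1 | V1  ;  V1 → V1 + V2 | V2  — a left-associative chain with V2 at the bottom. Each string factors uniquely by precedence.

Unambiguous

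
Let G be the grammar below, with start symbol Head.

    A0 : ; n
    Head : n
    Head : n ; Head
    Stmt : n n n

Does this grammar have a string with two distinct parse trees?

(Stmt, A0 are unreachable from Head, so their rules don't affect L(Head).) The reachable grammar is A → atom sep A | atom. Each atom is followed by either the separator (recurse) or end-of-string (stop) — no choice point.

Unambiguous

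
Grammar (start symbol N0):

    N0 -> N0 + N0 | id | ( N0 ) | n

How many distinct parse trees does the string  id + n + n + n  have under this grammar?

Parse trees for id + n + n + n:
  [N0 [N0 id] + [N0 [N0 n] + [N0 [N0 n] + [N0 n]]]]
  [N0 [N0 id] + [N0 [N0 [N0 n] + [N0 n]] + [N0 n]]]
  [N0 [N0 [N0 id] + [N0 n]] + [N0 [N0 n] + [N0 n]]]
  [N0 [N0 [N0 id] + [N0 [N0 n] + [N0 n]]] + [N0 n]]
  [N0 [N0 [N0 [N0 id] + [N0 n]] + [N0 n]] + [N0 n]]

5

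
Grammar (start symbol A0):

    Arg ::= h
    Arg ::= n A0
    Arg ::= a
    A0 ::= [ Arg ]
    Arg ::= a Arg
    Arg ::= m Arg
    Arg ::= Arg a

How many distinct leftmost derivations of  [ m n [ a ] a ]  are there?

2

Parse trees for [ m n [ a ] a ]:
  [A0 [ [Arg m [Arg [Arg n [A0 [ [Arg a] ]]] a]] ]]
  [A0 [ [Arg [Arg m [Arg n [A0 [ [Arg a] ]]]] a] ]]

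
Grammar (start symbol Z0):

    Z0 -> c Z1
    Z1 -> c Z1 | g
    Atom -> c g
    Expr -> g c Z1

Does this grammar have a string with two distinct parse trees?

Unambiguous

(Atom, Expr are unreachable from Z0, so their rules don't affect L(Z0).) The reachable rules are right-linear with at most one rule per (nonterminal, next-terminal) pair. Each input token forces the next rule, so parsing is deterministic.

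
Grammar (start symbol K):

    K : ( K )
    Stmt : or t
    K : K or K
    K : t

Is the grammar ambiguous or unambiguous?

Witness: t or t or t

Derivation 1: K ⇒ K or K ⇒ K or K or K ⇒ t or K or K ⇒ t or t or K ⇒ t or t or t
Derivation 2: K ⇒ K or K ⇒ t or K ⇒ t or K or K ⇒ t or t or K ⇒ t or t or t

Two distinct leftmost derivations for the same string.

Ambiguous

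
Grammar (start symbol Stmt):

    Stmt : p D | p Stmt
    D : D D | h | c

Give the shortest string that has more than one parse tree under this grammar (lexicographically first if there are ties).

p c c c

length 2: no string has ≥2 trees
length 3: no string has ≥2 trees
length 4: p c c c has 2 parse trees

Two derivations of p c c c:
  Stmt ⇒ p D ⇒ p D D ⇒ p D D D ⇒ p c D D ⇒ p c c D ⇒ p c c c
  Stmt ⇒ p D ⇒ p D D ⇒ p c D ⇒ p c D D ⇒ p c c D ⇒ p c c c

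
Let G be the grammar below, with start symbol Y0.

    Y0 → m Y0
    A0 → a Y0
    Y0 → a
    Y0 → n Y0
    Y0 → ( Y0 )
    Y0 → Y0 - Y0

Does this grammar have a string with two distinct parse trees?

Witness: m a - a

Derivation 1: Y0 ⇒ m Y0 ⇒ m Y0 - Y0 ⇒ m a - Y0 ⇒ m a - a
Derivation 2: Y0 ⇒ Y0 - Y0 ⇒ m Y0 - Y0 ⇒ m a - Y0 ⇒ m a - a

Two distinct leftmost derivations for the same string.

Ambiguous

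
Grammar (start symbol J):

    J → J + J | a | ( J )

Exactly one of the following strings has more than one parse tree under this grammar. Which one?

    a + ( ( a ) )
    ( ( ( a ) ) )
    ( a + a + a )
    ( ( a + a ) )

( a + a + a )

a + ( ( a ) ): 1 tree
( ( ( a ) ) ): 1 tree
( a + a + a ): 2 trees
( ( a + a ) ): 1 tree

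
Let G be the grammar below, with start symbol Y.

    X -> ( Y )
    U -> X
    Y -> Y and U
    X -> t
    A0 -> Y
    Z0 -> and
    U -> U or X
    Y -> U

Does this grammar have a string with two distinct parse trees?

Only Y, U, X are reachable from Y; ignoring the rest: The grammar is stratified — Y handles 'and' (left-recursive), U handles 'or', X atoms. Each operator has a fixed associativity and precedence level, so every string has one parse.

Unambiguous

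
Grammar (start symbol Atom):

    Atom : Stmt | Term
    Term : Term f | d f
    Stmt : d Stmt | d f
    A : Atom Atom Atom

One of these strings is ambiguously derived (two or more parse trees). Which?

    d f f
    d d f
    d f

d f

d f f: 1 tree
d d f: 1 tree
d f: 2 trees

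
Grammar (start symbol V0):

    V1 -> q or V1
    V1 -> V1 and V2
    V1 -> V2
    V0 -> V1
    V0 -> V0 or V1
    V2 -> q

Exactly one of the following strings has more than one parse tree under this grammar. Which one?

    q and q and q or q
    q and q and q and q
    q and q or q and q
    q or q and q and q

q or q and q and q

q and q and q or q: 1 tree
q and q and q and q: 1 tree
q and q or q and q: 1 tree
q or q and q and q: 4 trees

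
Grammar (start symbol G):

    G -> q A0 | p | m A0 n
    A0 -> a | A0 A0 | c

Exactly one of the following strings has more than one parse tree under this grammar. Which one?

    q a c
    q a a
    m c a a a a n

m c a a a a n

q a c: 1 tree
q a a: 1 tree
m c a a a a n: 14 trees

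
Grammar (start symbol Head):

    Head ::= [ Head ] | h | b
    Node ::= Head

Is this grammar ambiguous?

Unambiguous

(Node is unreachable from Head, so its rules don't affect L(Head).) Each string is a nest of matched brackets around a single atom. An opening bracket forces the recursive rule; an atom forces the base rule.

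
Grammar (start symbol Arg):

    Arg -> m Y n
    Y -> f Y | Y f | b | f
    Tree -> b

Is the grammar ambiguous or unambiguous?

Witness: m f f n

Derivation 1: Arg ⇒ m Y n ⇒ m f Y n ⇒ m f f n
Derivation 2: Arg ⇒ m Y n ⇒ m Y f n ⇒ m f f n

Two distinct leftmost derivations for the same string.

Ambiguous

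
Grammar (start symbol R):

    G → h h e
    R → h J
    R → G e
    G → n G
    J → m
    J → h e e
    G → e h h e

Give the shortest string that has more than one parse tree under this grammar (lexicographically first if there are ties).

h h e e

length 2: no string has ≥2 trees
length 4: h h e e has 2 parse trees

Two derivations of h h e e:
  R ⇒ h J ⇒ h h e e
  R ⇒ G e ⇒ h h e e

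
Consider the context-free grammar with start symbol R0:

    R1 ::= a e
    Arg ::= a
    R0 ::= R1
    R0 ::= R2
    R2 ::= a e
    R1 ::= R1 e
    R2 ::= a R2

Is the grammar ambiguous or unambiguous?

Ambiguous

Witness: a e

Derivation 1: R0 ⇒ R1 ⇒ a e
Derivation 2: R0 ⇒ R2 ⇒ a e

Two distinct leftmost derivations for the same string.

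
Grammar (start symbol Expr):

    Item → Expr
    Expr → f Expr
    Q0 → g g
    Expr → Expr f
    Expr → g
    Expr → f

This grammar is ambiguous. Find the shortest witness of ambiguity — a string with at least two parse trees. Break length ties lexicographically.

length 1: no string has ≥2 trees
length 2: f f has 2 parse trees

Two derivations of f f:
  Expr ⇒ f Expr ⇒ f f
  Expr ⇒ Expr f ⇒ f f

f f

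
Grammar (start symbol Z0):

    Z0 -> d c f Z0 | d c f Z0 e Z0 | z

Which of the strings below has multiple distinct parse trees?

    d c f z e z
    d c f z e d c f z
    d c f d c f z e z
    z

d c f d c f z e z

d c f z e z: 1 tree
d c f z e d c f z: 1 tree
d c f d c f z e z: 2 trees
z: 1 tree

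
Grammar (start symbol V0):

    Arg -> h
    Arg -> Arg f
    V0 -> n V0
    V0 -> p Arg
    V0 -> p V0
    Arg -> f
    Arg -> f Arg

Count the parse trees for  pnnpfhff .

3

Parse trees for pnnpfhff:
  [V0 p [V0 n [V0 n [V0 p [Arg [Arg [Arg f [Arg h]] f] f]]]]]
  [V0 p [V0 n [V0 n [V0 p [Arg [Arg f [Arg [Arg h] f]] f]]]]]
  [V0 p [V0 n [V0 n [V0 p [Arg f [Arg [Arg [Arg h] f] f]]]]]]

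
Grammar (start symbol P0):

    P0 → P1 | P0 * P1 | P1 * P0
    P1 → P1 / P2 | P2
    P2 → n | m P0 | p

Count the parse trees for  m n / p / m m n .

Parse trees for m n / p / m m n:
  [P0 [P1 [P1 [P1 [P2 m [P0 [P1 [P2 n]]]]] / [P2 p]] / [P2 m [P0 [P1 [P2 m [P0 [P1 [P2 n]]]]]]]]]
  [P0 [P1 [P1 [P2 m [P0 [P1 [P1 [P2 n]] / [P2 p]]]]] / [P2 m [P0 [P1 [P2 m [P0 [P1 [P2 n]]]]]]]]]
  [P0 [P1 [P2 m [P0 [P1 [P1 [P1 [P2 n]] / [P2 p]] / [P2 m [P0 [P1 [P2 m [P0 [P1 [P2 n]]]]]]]]]]]]

3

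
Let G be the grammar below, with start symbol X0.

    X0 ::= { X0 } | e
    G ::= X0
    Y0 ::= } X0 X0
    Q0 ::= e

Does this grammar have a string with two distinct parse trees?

Unambiguous

(G, Y0, Q0 are unreachable from X0, so their rules don't affect L(X0).) Each string is a nest of matched brackets around a single atom. An opening bracket forces the recursive rule; an atom forces the base rule.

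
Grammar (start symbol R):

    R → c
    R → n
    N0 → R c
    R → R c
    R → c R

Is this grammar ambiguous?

Ambiguous

Witness: c c

Derivation 1: R ⇒ R c ⇒ c c
Derivation 2: R ⇒ c R ⇒ c c

Two distinct leftmost derivations for the same string.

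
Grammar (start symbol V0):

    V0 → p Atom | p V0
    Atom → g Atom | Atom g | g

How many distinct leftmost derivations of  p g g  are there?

2

Parse trees for p g g:
  [V0 p [Atom g [Atom g]]]
  [V0 p [Atom [Atom g] g]]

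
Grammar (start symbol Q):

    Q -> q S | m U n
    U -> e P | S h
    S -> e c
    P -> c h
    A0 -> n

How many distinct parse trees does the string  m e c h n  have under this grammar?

Parse trees for m e c h n:
  [Q m [U e [P c h]] n]
  [Q m [U [S e c] h] n]

2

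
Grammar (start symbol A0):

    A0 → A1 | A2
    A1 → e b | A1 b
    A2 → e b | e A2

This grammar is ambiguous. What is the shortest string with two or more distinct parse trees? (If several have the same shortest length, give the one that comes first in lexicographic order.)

length 2: e b has 2 parse trees

Two derivations of e b:
  A0 ⇒ A1 ⇒ e b
  A0 ⇒ A2 ⇒ e b

e b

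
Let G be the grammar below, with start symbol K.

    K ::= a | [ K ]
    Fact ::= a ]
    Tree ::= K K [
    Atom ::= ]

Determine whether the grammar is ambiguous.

Unambiguous

Only K is reachable from K; ignoring the rest: L(K) is { openⁿ atom closeⁿ : n ≥ 0 }. The bracket depth fixes n, and the derivation is forced at every step.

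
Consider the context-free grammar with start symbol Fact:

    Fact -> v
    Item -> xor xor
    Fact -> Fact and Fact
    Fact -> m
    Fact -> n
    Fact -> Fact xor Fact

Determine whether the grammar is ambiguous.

Witness: m and m and m

Derivation 1: Fact ⇒ Fact and Fact ⇒ Fact and Fact and Fact ⇒ m and Fact and Fact ⇒ m and m and Fact ⇒ m and m and m
Derivation 2: Fact ⇒ Fact and Fact ⇒ m and Fact ⇒ m and Fact and Fact ⇒ m and m and Fact ⇒ m and m and m

Two distinct leftmost derivations for the same string.

Ambiguous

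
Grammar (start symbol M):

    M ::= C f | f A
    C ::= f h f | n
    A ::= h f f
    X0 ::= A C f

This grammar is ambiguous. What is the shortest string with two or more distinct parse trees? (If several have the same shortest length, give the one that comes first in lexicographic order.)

length 2: no string has ≥2 trees
length 4: f h f f has 2 parse trees

Two derivations of f h f f:
  M ⇒ C f ⇒ f h f f
  M ⇒ f A ⇒ f h f f

f h f f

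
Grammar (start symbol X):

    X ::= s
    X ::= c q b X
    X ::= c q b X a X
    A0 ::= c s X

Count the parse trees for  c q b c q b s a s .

Parse trees for c q b c q b s a s:
  [X c q b [X c q b [X s] a [X s]]]
  [X c q b [X c q b [X s]] a [X s]]

2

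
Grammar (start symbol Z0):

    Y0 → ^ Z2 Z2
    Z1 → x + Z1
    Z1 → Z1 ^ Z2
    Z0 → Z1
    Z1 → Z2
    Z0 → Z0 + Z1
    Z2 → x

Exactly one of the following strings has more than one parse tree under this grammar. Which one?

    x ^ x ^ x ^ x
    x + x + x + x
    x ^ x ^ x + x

x + x + x + x

x ^ x ^ x ^ x: 1 tree
x + x + x + x: 8 trees
x ^ x ^ x + x: 1 tree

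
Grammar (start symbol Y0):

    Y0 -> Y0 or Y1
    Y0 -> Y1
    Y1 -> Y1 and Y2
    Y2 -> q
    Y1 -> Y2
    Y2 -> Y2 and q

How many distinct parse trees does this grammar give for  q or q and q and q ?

Parse trees for q or q and q and q:
  [Y0 [Y0 [Y1 [Y2 q]]] or [Y1 [Y1 [Y2 q]] and [Y2 [Y2 q] and q]]]
  [Y0 [Y0 [Y1 [Y2 q]]] or [Y1 [Y1 [Y1 [Y2 q]] and [Y2 q]] and [Y2 q]]]
  [Y0 [Y0 [Y1 [Y2 q]]] or [Y1 [Y1 [Y2 [Y2 q] and q]] and [Y2 q]]]
  [Y0 [Y0 [Y1 [Y2 q]]] or [Y1 [Y2 [Y2 [Y2 q] and q] and q]]]

4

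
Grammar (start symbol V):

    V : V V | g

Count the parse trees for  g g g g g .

14

Parse trees for g g g g g (showing first 6 of 14):
  [V [V g] [V [V g] [V [V g] [V [V g] [V g]]]]]
  [V [V g] [V [V g] [V [V [V g] [V g]] [V g]]]]
  [V [V g] [V [V [V g] [V g]] [V [V g] [V g]]]]
  [V [V g] [V [V [V g] [V [V g] [V g]]] [V g]]]
  [V [V g] [V [V [V [V g] [V g]] [V g]] [V g]]]
  [V [V [V g] [V g]] [V [V g] [V [V g] [V g]]]]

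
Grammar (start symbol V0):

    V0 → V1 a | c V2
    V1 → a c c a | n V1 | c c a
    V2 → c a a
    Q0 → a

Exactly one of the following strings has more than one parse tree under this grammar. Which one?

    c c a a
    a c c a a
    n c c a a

c c a a: 2 trees
a c c a a: 1 tree
n c c a a: 1 tree

c c a a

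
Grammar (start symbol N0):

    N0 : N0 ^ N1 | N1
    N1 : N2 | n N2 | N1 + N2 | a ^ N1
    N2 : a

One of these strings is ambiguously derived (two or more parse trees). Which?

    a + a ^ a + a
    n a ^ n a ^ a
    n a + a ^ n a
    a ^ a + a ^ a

a ^ a + a ^ a

a + a ^ a + a: 1 tree
n a ^ n a ^ a: 1 tree
n a + a ^ n a: 1 tree
a ^ a + a ^ a: 3 trees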